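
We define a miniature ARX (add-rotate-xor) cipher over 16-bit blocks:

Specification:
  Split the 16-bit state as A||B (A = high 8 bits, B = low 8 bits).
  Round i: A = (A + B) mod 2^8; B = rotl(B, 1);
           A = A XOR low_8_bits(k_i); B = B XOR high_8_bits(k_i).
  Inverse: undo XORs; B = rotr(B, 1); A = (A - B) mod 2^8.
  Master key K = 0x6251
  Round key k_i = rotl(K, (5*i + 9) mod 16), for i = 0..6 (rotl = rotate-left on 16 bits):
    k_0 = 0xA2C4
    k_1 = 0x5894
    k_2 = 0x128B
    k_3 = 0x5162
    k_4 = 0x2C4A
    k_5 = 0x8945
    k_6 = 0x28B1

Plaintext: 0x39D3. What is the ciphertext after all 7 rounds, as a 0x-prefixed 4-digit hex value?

s_0 = plaintext = 0x39D3
s_1 = Round(s_0, k_0) = 0xC805
s_2 = Round(s_1, k_1) = 0x5952
s_3 = Round(s_2, k_2) = 0x20B6
s_4 = Round(s_3, k_3) = 0xB43C
s_5 = Round(s_4, k_4) = 0xBA54
s_6 = Round(s_5, k_5) = 0x4B21
s_7 = Round(s_6, k_6) = 0xDD6A

0xDD6A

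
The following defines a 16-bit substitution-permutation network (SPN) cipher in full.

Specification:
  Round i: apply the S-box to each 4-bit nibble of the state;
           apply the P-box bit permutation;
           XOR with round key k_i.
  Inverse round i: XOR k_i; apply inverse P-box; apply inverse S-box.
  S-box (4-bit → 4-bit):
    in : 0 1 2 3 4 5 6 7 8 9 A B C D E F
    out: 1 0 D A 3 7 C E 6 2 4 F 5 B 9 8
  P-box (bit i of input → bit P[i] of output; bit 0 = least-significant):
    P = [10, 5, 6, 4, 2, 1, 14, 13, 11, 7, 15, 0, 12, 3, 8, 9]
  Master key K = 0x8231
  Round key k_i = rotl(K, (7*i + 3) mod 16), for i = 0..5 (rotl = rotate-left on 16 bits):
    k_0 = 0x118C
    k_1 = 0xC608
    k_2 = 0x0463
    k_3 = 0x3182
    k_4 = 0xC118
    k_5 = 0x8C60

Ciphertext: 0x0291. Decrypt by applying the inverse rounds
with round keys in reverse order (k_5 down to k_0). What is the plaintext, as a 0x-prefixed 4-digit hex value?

s_0 = ciphertext = 0x0291
s_1 = InvRound(s_0, k_5) = 0xFB1B
s_2 = InvRound(s_1, k_4) = 0xEE31
s_3 = InvRound(s_2, k_3) = 0x2B8D
s_4 = InvRound(s_3, k_2) = 0x74D5
s_5 = InvRound(s_4, k_1) = 0xD7E6
s_6 = InvRound(s_5, k_0) = 0x3A85

0x3A85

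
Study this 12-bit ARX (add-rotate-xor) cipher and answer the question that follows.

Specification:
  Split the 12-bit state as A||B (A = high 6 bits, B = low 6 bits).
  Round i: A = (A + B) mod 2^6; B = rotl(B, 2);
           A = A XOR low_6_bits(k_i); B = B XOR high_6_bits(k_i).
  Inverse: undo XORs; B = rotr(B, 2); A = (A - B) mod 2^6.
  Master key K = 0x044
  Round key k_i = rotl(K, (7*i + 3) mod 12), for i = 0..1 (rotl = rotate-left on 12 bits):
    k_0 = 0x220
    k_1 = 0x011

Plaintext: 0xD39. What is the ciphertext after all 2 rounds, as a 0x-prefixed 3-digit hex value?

0xB7E

s_0 = plaintext = 0xD39
s_1 = Round(s_0, k_0) = 0x36F
s_2 = Round(s_1, k_1) = 0xB7E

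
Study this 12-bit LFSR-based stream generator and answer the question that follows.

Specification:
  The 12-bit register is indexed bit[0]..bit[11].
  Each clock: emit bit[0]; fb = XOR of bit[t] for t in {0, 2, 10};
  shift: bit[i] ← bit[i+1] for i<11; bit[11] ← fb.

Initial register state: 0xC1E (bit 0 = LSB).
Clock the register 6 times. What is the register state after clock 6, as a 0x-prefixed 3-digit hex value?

0x4B0

reg_0 = 0xC1E
clock 1: out=0, reg = 0x60F
clock 2: out=1, reg = 0xB07
clock 3: out=1, reg = 0x583
clock 4: out=1, reg = 0x2C1
clock 5: out=1, reg = 0x960
clock 6: out=0, reg = 0x4B0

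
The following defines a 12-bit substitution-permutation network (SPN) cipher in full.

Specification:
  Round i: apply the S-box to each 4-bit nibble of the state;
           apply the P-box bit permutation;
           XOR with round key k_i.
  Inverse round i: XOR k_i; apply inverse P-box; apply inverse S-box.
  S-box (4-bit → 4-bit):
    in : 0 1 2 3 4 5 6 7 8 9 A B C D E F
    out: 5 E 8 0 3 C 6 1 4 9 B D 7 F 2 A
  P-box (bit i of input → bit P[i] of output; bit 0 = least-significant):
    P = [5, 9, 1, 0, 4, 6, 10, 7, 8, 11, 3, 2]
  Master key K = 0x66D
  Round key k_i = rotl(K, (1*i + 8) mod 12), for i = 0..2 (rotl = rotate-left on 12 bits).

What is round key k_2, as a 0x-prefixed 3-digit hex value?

0x59B

K = 0x66D
k_0 = rotl(K, (1*0+8) mod 12) = rotl(K, 8) = 0xD66
k_1 = rotl(K, (1*1+8) mod 12) = rotl(K, 9) = 0xACD
k_2 = rotl(K, (1*2+8) mod 12) = rotl(K, 10) = 0x59B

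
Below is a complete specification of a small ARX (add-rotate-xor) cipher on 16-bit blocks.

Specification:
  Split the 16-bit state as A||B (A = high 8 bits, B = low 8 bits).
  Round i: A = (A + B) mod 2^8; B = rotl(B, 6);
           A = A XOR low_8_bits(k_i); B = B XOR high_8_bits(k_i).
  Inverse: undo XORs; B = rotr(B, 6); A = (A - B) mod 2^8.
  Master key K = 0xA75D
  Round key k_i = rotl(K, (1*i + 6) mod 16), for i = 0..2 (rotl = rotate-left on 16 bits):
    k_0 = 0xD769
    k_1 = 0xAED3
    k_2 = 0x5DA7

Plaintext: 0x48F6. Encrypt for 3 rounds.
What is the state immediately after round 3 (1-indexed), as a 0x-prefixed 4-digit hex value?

0xE150

s_0 = plaintext = 0x48F6
s_1 = Round(s_0, k_0) = 0x576A
s_2 = Round(s_1, k_1) = 0x1234
s_3 = Round(s_2, k_2) = 0xE150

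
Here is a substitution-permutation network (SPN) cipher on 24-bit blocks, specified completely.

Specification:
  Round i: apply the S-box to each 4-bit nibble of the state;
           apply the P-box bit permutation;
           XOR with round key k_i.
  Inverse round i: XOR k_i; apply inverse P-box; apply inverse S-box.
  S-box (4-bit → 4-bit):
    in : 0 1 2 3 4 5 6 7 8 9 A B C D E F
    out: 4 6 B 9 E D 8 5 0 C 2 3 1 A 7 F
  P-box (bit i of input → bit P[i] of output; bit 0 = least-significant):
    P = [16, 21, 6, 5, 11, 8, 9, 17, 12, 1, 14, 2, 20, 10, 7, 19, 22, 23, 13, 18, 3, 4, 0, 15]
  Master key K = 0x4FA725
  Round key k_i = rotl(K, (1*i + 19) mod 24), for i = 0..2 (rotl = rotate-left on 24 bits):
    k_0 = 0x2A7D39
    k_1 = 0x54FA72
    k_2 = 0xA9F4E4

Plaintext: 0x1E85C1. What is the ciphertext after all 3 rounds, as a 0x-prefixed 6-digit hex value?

0xCA5BB6

s_0 = plaintext = 0x1E85C1
s_1 = Round(s_0, k_0) = 0xCA056C
s_2 = Round(s_1, k_1) = 0xD7AAFE
s_3 = Round(s_2, k_2) = 0xCA5BB6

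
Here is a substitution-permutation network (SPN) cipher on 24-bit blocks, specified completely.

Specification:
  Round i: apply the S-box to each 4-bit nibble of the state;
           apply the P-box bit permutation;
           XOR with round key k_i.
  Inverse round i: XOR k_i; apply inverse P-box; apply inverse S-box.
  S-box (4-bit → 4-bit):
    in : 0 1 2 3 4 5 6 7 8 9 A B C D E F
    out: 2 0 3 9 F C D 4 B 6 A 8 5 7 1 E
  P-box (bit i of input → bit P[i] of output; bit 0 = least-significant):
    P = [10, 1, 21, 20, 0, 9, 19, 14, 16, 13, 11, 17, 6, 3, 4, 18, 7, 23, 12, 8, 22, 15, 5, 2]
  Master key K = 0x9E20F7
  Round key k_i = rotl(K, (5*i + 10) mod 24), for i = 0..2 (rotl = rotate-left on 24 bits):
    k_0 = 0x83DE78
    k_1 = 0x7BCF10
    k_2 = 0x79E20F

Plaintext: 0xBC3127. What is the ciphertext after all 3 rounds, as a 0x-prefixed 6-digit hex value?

0xC2A52A

s_0 = plaintext = 0xBC3127
s_1 = Round(s_0, k_0) = 0xA7CCBD
s_2 = Round(s_1, k_1) = 0x5A1346
s_3 = Round(s_2, k_2) = 0xC2A52A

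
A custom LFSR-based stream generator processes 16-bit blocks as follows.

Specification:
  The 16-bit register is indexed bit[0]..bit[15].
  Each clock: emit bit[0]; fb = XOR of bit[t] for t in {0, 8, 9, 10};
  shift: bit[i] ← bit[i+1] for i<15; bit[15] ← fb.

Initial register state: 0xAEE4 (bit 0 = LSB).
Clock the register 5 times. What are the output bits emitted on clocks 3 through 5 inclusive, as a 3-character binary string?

reg_0 = 0xAEE4
clock 1: out=0, reg = 0x5772
clock 2: out=0, reg = 0xABB9
clock 3: out=1, reg = 0xD5DC
clock 4: out=0, reg = 0x6AEE
clock 5: out=0, reg = 0xB577

100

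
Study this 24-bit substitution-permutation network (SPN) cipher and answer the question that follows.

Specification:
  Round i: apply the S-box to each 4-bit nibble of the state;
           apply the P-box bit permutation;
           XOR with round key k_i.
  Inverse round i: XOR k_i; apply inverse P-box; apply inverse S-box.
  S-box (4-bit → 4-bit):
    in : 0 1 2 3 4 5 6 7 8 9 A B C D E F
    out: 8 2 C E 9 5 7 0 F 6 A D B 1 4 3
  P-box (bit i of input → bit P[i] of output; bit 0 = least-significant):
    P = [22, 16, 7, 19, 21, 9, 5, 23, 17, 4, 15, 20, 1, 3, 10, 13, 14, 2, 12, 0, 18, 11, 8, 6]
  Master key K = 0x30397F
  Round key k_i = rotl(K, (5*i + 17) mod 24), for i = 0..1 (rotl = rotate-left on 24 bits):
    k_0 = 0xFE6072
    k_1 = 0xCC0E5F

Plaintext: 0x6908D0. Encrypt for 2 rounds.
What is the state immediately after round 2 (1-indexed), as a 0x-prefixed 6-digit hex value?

s_0 = plaintext = 0x6908D0
s_1 = Round(s_0, k_0) = 0xC0D966
s_2 = Round(s_1, k_1) = 0xA984AC

0xA984AC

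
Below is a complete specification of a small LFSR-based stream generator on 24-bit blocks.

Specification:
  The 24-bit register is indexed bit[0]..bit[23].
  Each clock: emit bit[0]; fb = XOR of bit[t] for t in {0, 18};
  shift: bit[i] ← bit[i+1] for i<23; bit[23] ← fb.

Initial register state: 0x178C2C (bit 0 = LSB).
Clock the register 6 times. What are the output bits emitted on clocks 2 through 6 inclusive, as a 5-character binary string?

reg_0 = 0x178C2C
clock 1: out=0, reg = 0x8BC616
clock 2: out=0, reg = 0x45E30B
clock 3: out=1, reg = 0x22F185
clock 4: out=1, reg = 0x9178C2
clock 5: out=0, reg = 0x48BC61
clock 6: out=1, reg = 0xA45E30

01101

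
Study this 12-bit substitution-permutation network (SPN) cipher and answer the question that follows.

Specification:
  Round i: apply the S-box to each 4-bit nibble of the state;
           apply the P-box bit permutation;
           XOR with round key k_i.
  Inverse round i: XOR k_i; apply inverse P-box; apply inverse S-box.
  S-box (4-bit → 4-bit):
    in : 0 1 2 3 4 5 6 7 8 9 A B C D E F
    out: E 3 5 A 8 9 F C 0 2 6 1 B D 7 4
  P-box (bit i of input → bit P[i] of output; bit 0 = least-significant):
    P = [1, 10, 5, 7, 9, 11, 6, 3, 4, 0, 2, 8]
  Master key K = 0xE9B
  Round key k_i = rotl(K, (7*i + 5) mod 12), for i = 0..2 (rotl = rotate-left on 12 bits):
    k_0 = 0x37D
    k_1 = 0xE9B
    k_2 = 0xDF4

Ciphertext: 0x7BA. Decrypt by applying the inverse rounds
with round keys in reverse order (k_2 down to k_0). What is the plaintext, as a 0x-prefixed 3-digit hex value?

0x85C

s_0 = ciphertext = 0x7BA
s_1 = InvRound(s_0, k_2) = 0xF6B
s_2 = InvRound(s_1, k_1) = 0x5F7
s_3 = InvRound(s_2, k_0) = 0x85C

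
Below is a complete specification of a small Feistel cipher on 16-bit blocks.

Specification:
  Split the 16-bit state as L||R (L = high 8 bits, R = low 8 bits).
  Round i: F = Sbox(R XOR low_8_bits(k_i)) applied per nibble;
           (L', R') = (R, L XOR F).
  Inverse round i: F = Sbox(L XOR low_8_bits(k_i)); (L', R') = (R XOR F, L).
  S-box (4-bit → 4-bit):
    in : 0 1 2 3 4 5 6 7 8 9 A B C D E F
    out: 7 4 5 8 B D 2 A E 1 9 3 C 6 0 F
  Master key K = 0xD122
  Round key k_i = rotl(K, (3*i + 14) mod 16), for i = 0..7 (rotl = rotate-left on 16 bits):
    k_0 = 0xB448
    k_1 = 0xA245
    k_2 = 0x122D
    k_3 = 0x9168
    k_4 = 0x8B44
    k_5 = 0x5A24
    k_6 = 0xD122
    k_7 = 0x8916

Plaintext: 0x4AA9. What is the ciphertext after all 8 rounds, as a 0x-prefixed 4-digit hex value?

0x70B9

s_0 = plaintext = 0x4AA9
s_1 = Round(s_0, k_0) = 0xA94E
s_2 = Round(s_1, k_1) = 0x4EDA
s_3 = Round(s_2, k_2) = 0xDAB4
s_4 = Round(s_3, k_3) = 0xB4B6
s_5 = Round(s_4, k_4) = 0xB641
s_6 = Round(s_5, k_5) = 0x419B
s_7 = Round(s_6, k_6) = 0x9B70
s_8 = Round(s_7, k_7) = 0x70B9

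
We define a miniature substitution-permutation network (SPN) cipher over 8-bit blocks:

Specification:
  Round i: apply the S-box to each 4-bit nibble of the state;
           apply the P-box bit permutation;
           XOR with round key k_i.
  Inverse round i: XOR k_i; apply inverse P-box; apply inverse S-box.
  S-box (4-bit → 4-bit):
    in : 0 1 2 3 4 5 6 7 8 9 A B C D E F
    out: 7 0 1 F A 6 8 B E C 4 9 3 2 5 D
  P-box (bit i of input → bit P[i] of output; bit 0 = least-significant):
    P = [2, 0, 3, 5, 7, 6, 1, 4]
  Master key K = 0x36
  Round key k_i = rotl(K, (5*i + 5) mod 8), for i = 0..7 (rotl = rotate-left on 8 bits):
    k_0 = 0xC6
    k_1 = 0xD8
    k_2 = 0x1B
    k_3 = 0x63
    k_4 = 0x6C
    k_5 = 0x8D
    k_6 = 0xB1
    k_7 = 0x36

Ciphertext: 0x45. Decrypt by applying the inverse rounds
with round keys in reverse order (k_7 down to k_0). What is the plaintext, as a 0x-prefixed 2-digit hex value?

s_0 = ciphertext = 0x45
s_1 = InvRound(s_0, k_7) = 0x84
s_2 = InvRound(s_1, k_6) = 0x67
s_3 = InvRound(s_2, k_5) = 0x09
s_4 = InvRound(s_3, k_4) = 0xD7
s_5 = InvRound(s_4, k_3) = 0xBB
s_6 = InvRound(s_5, k_2) = 0x26
s_7 = InvRound(s_6, k_1) = 0x3F
s_8 = InvRound(s_7, k_0) = 0x78

0x78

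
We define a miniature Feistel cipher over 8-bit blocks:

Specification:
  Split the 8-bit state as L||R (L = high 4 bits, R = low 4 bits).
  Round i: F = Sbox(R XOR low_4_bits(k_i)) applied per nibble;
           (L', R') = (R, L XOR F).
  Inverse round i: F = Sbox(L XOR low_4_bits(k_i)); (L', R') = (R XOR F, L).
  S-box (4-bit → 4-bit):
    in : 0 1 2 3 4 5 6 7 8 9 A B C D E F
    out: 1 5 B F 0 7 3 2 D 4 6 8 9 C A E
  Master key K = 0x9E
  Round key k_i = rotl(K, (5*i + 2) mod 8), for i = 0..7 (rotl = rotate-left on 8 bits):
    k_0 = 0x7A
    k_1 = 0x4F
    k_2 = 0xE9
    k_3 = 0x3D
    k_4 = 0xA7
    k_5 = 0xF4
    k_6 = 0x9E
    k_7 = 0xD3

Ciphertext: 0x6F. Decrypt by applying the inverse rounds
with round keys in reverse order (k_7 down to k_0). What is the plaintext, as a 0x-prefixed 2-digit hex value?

0x34

s_0 = ciphertext = 0x6F
s_1 = InvRound(s_0, k_7) = 0x86
s_2 = InvRound(s_1, k_6) = 0x58
s_3 = InvRound(s_2, k_5) = 0xD5
s_4 = InvRound(s_3, k_4) = 0x3D
s_5 = InvRound(s_4, k_3) = 0x73
s_6 = InvRound(s_5, k_2) = 0x97
s_7 = InvRound(s_6, k_1) = 0x49
s_8 = InvRound(s_7, k_0) = 0x34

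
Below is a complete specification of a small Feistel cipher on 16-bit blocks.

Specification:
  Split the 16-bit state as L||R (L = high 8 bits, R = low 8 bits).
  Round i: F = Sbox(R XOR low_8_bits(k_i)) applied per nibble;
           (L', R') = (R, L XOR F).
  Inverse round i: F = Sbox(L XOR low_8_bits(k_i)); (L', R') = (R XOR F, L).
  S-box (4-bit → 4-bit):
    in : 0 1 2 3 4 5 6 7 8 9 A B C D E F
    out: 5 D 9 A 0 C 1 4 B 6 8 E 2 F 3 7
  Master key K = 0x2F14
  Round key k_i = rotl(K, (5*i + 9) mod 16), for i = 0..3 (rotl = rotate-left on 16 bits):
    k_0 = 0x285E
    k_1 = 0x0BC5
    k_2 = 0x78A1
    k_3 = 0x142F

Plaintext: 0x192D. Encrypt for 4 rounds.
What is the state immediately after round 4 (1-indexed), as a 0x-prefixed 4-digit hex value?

0x6C46

s_0 = plaintext = 0x192D
s_1 = Round(s_0, k_0) = 0x2D53
s_2 = Round(s_1, k_1) = 0x534C
s_3 = Round(s_2, k_2) = 0x4C6C
s_4 = Round(s_3, k_3) = 0x6C46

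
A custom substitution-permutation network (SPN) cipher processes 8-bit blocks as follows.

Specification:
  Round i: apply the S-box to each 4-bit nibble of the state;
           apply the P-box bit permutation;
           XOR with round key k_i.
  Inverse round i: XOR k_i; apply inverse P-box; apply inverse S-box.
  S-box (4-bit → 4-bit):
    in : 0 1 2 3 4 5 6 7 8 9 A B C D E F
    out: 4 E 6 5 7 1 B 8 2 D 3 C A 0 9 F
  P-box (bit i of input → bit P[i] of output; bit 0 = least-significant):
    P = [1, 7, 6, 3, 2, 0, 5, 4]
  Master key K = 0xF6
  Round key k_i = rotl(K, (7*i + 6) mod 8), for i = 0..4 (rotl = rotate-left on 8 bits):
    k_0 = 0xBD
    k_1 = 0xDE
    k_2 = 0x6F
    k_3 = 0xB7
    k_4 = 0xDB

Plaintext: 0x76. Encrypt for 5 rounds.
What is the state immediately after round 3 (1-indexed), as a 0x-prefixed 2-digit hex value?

0x52

s_0 = plaintext = 0x76
s_1 = Round(s_0, k_0) = 0x27
s_2 = Round(s_1, k_1) = 0xF7
s_3 = Round(s_2, k_2) = 0x52
s_4 = Round(s_3, k_3) = 0x73
s_5 = Round(s_4, k_4) = 0x89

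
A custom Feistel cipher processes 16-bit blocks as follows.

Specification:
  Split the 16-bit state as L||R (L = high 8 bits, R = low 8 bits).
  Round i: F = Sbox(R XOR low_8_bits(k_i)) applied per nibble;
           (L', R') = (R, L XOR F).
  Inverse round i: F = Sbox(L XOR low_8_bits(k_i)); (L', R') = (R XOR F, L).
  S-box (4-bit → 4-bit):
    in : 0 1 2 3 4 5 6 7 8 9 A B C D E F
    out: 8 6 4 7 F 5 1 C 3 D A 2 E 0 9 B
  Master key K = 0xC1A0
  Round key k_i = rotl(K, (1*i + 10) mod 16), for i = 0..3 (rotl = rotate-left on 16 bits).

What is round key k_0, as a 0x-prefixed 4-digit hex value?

0x8306

K = 0xC1A0
k_0 = rotl(K, (1*0+10) mod 16) = rotl(K, 10) = 0x8306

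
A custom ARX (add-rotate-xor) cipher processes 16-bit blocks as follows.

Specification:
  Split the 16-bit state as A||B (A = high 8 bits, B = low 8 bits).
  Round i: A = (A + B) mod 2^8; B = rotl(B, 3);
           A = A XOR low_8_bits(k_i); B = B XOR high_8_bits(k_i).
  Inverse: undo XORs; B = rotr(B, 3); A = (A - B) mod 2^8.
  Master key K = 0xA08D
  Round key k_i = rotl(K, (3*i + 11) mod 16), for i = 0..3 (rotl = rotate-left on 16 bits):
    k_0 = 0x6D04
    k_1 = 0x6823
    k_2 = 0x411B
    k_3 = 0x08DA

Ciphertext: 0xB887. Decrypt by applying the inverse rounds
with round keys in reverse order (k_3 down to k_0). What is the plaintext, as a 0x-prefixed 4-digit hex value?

0x5854

s_0 = ciphertext = 0xB887
s_1 = InvRound(s_0, k_3) = 0x71F1
s_2 = InvRound(s_1, k_2) = 0x5416
s_3 = InvRound(s_2, k_1) = 0xA8CF
s_4 = InvRound(s_3, k_0) = 0x5854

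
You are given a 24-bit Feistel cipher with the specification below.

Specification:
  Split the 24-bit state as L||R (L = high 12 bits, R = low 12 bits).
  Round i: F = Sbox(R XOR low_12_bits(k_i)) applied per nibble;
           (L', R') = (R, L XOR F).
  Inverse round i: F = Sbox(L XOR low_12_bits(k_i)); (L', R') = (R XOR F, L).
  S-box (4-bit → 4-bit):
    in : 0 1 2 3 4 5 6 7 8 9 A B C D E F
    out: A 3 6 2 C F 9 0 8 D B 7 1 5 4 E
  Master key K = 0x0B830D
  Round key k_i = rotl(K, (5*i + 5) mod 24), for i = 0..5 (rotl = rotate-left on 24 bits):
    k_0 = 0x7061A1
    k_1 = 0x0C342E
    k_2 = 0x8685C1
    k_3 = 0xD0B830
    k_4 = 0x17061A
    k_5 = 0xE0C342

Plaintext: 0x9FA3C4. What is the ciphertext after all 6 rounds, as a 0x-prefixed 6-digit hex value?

s_0 = plaintext = 0x9FA3C4
s_1 = Round(s_0, k_0) = 0x3C4F65
s_2 = Round(s_1, k_1) = 0xF65403
s_3 = Round(s_2, k_2) = 0x403C73
s_4 = Round(s_3, k_3) = 0xC738C1
s_5 = Round(s_4, k_4) = 0x8C1824
s_6 = Round(s_5, k_5) = 0x824F58

0x824F58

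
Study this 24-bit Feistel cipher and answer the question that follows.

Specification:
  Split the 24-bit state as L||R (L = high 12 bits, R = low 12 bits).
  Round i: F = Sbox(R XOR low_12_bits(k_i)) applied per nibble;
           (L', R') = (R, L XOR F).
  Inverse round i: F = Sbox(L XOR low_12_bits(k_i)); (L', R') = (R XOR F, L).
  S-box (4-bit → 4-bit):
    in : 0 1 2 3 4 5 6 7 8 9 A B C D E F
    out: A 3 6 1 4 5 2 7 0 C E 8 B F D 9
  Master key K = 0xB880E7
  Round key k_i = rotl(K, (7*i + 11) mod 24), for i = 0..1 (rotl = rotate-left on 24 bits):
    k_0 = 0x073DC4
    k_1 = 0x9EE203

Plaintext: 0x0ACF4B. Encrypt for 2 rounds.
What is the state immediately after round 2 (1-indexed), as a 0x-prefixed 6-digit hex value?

s_0 = plaintext = 0x0ACF4B
s_1 = Round(s_0, k_0) = 0xF4B6A5
s_2 = Round(s_1, k_1) = 0x6A5BA9

0x6A5BA9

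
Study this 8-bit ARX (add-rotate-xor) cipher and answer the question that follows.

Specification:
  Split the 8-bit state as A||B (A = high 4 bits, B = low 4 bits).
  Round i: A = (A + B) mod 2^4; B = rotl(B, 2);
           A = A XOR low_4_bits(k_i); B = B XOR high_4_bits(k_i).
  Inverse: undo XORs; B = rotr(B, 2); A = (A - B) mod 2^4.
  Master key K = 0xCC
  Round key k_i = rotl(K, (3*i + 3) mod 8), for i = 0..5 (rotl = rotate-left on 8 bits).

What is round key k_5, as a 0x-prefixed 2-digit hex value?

K = 0xCC
k_0 = rotl(K, (3*0+3) mod 8) = rotl(K, 3) = 0x66
k_1 = rotl(K, (3*1+3) mod 8) = rotl(K, 6) = 0x33
k_2 = rotl(K, (3*2+3) mod 8) = rotl(K, 1) = 0x99
k_3 = rotl(K, (3*3+3) mod 8) = rotl(K, 4) = 0xCC
k_4 = rotl(K, (3*4+3) mod 8) = rotl(K, 7) = 0x66
k_5 = rotl(K, (3*5+3) mod 8) = rotl(K, 2) = 0x33

0x33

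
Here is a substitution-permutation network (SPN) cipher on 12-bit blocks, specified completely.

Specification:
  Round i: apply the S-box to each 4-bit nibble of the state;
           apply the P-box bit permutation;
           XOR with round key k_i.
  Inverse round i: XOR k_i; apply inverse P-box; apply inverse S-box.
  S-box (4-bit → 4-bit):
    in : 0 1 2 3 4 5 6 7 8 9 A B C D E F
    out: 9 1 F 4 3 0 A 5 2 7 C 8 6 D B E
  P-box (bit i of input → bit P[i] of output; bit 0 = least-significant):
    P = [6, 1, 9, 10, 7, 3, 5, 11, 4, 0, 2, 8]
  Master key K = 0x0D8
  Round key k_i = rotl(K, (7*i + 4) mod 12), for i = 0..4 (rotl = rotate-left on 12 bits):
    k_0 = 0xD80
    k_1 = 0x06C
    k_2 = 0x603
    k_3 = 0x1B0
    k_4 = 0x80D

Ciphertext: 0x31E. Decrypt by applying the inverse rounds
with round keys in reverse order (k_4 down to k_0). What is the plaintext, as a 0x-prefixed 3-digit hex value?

0xCA7

s_0 = ciphertext = 0x31E
s_1 = InvRound(s_0, k_4) = 0xEBC
s_2 = InvRound(s_1, k_3) = 0xA6A
s_3 = InvRound(s_2, k_2) = 0x8F0
s_4 = InvRound(s_3, k_1) = 0x7E5
s_5 = InvRound(s_4, k_0) = 0xCA7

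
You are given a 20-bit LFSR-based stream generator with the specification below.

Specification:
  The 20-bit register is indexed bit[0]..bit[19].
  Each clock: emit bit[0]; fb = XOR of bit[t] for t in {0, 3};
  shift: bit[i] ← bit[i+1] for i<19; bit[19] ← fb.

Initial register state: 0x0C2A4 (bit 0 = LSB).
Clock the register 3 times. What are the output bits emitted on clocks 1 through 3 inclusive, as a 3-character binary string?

001

reg_0 = 0x0C2A4
clock 1: out=0, reg = 0x06152
clock 2: out=0, reg = 0x030A9
clock 3: out=1, reg = 0x01854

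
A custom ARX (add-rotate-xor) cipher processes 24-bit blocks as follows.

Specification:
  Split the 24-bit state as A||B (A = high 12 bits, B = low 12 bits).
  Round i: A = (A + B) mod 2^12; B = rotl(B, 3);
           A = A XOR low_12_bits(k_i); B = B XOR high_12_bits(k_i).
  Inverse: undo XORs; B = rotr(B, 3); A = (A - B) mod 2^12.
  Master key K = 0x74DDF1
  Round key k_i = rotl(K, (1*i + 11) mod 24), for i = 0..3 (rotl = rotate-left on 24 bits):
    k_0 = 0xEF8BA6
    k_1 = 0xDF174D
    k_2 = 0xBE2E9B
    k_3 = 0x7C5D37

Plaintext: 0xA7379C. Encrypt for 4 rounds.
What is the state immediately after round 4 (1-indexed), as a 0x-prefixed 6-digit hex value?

s_0 = plaintext = 0xA7379C
s_1 = Round(s_0, k_0) = 0x9A921B
s_2 = Round(s_1, k_1) = 0xC89D28
s_3 = Round(s_2, k_2) = 0x72A2A4
s_4 = Round(s_3, k_3) = 0x4F92E4

0x4F92E4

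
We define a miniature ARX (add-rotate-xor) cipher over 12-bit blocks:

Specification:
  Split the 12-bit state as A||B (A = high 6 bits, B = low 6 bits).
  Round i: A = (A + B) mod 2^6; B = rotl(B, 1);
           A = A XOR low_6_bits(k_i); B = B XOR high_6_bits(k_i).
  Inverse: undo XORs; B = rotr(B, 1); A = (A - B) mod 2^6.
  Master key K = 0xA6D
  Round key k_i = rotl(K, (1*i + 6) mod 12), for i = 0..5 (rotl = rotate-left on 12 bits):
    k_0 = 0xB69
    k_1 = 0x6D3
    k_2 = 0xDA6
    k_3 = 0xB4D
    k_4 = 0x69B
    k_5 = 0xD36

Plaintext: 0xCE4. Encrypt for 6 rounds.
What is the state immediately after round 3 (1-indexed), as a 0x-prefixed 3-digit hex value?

0x952

s_0 = plaintext = 0xCE4
s_1 = Round(s_0, k_0) = 0xFA4
s_2 = Round(s_1, k_1) = 0xC52
s_3 = Round(s_2, k_2) = 0x952
s_4 = Round(s_3, k_3) = 0xE89
s_5 = Round(s_4, k_4) = 0x608
s_6 = Round(s_5, k_5) = 0x5A4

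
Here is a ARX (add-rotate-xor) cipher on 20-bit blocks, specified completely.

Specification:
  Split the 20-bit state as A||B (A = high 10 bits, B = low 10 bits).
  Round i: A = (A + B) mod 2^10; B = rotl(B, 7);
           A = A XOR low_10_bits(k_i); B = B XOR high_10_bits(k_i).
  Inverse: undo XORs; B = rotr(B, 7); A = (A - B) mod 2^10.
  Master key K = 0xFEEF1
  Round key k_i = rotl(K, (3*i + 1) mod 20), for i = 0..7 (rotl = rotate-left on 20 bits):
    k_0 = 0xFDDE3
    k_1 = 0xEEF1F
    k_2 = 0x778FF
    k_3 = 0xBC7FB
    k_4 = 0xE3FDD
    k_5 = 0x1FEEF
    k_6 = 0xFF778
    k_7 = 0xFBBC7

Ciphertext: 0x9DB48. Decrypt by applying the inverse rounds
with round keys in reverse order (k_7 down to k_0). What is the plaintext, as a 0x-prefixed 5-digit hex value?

s_0 = ciphertext = 0x9DB48
s_1 = InvRound(s_0, k_7) = 0x20131
s_2 = InvRound(s_1, k_6) = 0x64E65
s_3 = InvRound(s_2, k_5) = 0xAA0D4
s_4 = InvRound(s_3, k_4) = 0xA5EDE
s_5 = InvRound(s_4, k_3) = 0xFD178
s_6 = InvRound(s_5, k_2) = 0x76931
s_7 = InvRound(s_6, k_1) = 0x9C055
s_8 = InvRound(s_7, k_0) = 0x9F117

0x9F117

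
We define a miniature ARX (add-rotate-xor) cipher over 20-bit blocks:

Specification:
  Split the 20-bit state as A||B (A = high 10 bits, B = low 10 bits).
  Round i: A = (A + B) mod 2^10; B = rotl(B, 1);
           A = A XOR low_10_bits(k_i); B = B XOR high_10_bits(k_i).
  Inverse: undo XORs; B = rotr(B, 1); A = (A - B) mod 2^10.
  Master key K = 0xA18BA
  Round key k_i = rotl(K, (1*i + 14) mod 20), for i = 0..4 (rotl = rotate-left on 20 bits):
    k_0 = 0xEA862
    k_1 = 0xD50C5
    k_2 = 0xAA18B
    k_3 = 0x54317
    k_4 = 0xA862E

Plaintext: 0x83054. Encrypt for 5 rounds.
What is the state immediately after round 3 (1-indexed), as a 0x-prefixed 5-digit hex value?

s_0 = plaintext = 0x83054
s_1 = Round(s_0, k_0) = 0x80B02
s_2 = Round(s_1, k_1) = 0x70551
s_3 = Round(s_2, k_2) = 0xA640A
s_4 = Round(s_3, k_3) = 0x6D144
s_5 = Round(s_4, k_4) = 0x35829

0xA640A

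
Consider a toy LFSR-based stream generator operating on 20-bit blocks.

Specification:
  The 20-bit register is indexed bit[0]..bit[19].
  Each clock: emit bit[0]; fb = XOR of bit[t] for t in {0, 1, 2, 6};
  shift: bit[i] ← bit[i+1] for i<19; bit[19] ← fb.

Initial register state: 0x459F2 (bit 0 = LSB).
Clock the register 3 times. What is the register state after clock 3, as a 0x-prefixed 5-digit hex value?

0x08B3E

reg_0 = 0x459F2
clock 1: out=0, reg = 0x22CF9
clock 2: out=1, reg = 0x1167C
clock 3: out=0, reg = 0x08B3E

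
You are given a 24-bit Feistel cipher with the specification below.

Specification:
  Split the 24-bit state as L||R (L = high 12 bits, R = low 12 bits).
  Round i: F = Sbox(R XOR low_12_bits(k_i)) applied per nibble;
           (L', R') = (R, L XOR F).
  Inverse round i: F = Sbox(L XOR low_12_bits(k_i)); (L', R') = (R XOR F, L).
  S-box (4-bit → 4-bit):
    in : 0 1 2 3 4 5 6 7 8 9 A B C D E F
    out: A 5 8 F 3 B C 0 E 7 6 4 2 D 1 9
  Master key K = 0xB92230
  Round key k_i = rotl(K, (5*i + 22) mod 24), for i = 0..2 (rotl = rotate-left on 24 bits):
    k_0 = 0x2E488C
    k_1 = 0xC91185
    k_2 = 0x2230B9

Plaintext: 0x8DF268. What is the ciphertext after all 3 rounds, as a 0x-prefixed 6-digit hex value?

s_0 = plaintext = 0x8DF268
s_1 = Round(s_0, k_0) = 0x268ECC
s_2 = Round(s_1, k_1) = 0xECCB5F
s_3 = Round(s_2, k_2) = 0xB5FAD0

0xB5FAD0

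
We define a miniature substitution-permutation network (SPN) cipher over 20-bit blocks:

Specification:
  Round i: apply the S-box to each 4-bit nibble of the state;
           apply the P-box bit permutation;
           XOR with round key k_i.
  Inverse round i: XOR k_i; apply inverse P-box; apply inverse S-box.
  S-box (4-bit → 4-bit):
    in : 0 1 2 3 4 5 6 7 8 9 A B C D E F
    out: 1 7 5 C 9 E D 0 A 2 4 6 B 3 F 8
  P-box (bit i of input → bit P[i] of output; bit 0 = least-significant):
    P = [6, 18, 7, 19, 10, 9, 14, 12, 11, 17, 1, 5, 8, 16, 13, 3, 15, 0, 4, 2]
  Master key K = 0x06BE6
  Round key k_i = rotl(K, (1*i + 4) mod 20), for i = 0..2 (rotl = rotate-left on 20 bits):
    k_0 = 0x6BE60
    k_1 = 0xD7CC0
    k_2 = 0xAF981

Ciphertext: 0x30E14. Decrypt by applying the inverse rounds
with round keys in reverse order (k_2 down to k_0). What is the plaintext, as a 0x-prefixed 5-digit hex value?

0xEBB7E

s_0 = ciphertext = 0x30E14
s_1 = InvRound(s_0, k_2) = 0xE17E3
s_2 = InvRound(s_1, k_1) = 0x91EB7
s_3 = InvRound(s_2, k_0) = 0xEBB7E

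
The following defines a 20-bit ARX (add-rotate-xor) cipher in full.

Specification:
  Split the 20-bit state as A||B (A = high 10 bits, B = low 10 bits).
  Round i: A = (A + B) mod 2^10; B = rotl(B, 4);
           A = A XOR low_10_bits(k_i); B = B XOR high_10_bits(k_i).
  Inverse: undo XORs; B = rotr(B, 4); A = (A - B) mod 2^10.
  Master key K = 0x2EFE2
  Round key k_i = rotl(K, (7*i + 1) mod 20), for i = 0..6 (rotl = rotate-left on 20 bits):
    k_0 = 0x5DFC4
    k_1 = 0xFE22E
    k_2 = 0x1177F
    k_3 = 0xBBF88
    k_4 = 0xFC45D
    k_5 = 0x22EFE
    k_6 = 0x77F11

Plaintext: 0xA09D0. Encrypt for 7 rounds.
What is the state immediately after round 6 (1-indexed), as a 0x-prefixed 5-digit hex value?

s_0 = plaintext = 0xA09D0
s_1 = Round(s_0, k_0) = 0xE5870
s_2 = Round(s_1, k_1) = 0x8A0F9
s_3 = Round(s_2, k_2) = 0x17BD6
s_4 = Round(s_3, k_3) = 0xEF380
s_5 = Round(s_4, k_4) = 0xD87FF
s_6 = Round(s_5, k_5) = 0x67B74
s_7 = Round(s_6, k_6) = 0x80E92

0x67B74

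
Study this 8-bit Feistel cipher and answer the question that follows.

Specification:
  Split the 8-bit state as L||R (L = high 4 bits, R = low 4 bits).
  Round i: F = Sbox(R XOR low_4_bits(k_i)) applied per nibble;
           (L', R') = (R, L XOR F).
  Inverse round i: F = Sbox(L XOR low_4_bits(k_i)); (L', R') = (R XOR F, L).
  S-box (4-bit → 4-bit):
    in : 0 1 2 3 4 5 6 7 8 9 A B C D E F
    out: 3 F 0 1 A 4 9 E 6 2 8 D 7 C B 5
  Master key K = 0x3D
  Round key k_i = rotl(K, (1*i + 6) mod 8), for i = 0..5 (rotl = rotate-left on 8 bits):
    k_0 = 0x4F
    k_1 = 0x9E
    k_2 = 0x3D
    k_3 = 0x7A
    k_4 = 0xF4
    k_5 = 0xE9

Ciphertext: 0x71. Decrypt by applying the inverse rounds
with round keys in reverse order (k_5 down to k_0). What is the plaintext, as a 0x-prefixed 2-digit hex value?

s_0 = ciphertext = 0x71
s_1 = InvRound(s_0, k_5) = 0xA7
s_2 = InvRound(s_1, k_4) = 0xCA
s_3 = InvRound(s_2, k_3) = 0x3C
s_4 = InvRound(s_3, k_2) = 0x73
s_5 = InvRound(s_4, k_1) = 0x17
s_6 = InvRound(s_5, k_0) = 0xC1

0xC1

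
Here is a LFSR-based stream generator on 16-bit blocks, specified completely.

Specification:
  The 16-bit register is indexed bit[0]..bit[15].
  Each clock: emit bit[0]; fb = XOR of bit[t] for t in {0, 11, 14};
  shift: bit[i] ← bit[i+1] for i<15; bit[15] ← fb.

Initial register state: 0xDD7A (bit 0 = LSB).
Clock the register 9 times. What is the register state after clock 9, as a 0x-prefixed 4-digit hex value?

0x056E

reg_0 = 0xDD7A
clock 1: out=0, reg = 0x6EBD
clock 2: out=1, reg = 0xB75E
clock 3: out=0, reg = 0x5BAF
clock 4: out=1, reg = 0xADD7
clock 5: out=1, reg = 0x56EB
clock 6: out=1, reg = 0x2B75
clock 7: out=1, reg = 0x15BA
clock 8: out=0, reg = 0x0ADD
clock 9: out=1, reg = 0x056E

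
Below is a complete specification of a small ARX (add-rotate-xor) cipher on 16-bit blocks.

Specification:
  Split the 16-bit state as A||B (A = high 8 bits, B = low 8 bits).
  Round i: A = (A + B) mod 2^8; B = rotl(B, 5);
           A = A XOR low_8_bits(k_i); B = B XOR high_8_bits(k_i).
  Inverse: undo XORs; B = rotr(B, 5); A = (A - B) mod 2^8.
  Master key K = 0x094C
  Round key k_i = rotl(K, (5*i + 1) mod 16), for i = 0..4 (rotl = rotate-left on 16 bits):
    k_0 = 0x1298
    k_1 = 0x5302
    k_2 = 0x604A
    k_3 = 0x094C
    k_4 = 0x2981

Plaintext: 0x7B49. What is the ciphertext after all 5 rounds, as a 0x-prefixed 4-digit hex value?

0x7B93

s_0 = plaintext = 0x7B49
s_1 = Round(s_0, k_0) = 0x5C3B
s_2 = Round(s_1, k_1) = 0x9534
s_3 = Round(s_2, k_2) = 0x83E6
s_4 = Round(s_3, k_3) = 0x25D5
s_5 = Round(s_4, k_4) = 0x7B93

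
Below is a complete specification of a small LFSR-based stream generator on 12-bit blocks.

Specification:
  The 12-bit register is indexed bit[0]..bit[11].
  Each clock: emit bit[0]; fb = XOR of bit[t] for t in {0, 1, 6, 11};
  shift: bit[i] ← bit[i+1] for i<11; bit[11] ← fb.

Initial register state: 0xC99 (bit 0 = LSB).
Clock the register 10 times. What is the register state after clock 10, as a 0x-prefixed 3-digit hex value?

reg_0 = 0xC99
clock 1: out=1, reg = 0x64C
clock 2: out=0, reg = 0xB26
clock 3: out=0, reg = 0x593
clock 4: out=1, reg = 0x2C9
clock 5: out=1, reg = 0x164
clock 6: out=0, reg = 0x8B2
clock 7: out=0, reg = 0x459
clock 8: out=1, reg = 0x22C
clock 9: out=0, reg = 0x116
clock 10: out=0, reg = 0x88B

0x88B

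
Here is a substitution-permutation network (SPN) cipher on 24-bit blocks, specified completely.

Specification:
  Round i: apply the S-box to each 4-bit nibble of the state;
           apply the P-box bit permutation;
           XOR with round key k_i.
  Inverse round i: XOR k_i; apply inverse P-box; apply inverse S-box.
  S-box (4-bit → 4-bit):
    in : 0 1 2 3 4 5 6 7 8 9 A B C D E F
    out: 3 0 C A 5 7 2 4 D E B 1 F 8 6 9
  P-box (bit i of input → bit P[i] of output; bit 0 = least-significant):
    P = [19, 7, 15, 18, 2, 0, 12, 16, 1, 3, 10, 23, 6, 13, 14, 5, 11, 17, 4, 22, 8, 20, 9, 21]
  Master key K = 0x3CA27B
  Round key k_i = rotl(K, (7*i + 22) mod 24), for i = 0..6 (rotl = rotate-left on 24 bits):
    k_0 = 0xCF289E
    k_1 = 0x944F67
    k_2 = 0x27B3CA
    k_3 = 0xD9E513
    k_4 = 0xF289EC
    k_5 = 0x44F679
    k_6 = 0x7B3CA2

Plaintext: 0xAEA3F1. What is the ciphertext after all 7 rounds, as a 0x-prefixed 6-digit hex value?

0xF7C9C8

s_0 = plaintext = 0xAEA3F1
s_1 = Round(s_0, k_0) = 0x7C09E2
s_2 = Round(s_1, k_1) = 0x52F13E
s_3 = Round(s_2, k_2) = 0x76303B
s_4 = Round(s_3, k_3) = 0xD2C738
s_5 = Round(s_4, k_4) = 0x9F6D9D
s_6 = Round(s_5, k_5) = 0xB1CC78
s_7 = Round(s_6, k_6) = 0xF7C9C8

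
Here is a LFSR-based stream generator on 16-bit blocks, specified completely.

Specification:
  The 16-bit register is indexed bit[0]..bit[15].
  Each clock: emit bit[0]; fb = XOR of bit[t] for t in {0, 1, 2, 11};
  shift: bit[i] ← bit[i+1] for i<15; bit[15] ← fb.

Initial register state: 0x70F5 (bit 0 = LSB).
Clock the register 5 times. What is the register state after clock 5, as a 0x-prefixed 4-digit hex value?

0xE387

reg_0 = 0x70F5
clock 1: out=1, reg = 0x387A
clock 2: out=0, reg = 0x1C3D
clock 3: out=1, reg = 0x8E1E
clock 4: out=0, reg = 0xC70F
clock 5: out=1, reg = 0xE387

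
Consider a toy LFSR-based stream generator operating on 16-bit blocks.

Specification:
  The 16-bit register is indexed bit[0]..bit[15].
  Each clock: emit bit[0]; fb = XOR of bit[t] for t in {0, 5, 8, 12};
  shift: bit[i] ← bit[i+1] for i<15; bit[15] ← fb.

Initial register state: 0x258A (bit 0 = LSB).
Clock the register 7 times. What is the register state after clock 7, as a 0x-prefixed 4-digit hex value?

0x224B

reg_0 = 0x258A
clock 1: out=0, reg = 0x92C5
clock 2: out=1, reg = 0x4962
clock 3: out=0, reg = 0x24B1
clock 4: out=1, reg = 0x1258
clock 5: out=0, reg = 0x892C
clock 6: out=0, reg = 0x4496
clock 7: out=0, reg = 0x224B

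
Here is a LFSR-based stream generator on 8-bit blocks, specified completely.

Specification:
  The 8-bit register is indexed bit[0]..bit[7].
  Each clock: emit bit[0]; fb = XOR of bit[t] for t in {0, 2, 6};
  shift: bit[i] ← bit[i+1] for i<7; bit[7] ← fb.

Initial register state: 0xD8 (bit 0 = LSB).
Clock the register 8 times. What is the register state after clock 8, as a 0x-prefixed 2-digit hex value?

0x89

reg_0 = 0xD8
clock 1: out=0, reg = 0xEC
clock 2: out=0, reg = 0x76
clock 3: out=0, reg = 0x3B
clock 4: out=1, reg = 0x9D
clock 5: out=1, reg = 0x4E
clock 6: out=0, reg = 0x27
clock 7: out=1, reg = 0x13
clock 8: out=1, reg = 0x89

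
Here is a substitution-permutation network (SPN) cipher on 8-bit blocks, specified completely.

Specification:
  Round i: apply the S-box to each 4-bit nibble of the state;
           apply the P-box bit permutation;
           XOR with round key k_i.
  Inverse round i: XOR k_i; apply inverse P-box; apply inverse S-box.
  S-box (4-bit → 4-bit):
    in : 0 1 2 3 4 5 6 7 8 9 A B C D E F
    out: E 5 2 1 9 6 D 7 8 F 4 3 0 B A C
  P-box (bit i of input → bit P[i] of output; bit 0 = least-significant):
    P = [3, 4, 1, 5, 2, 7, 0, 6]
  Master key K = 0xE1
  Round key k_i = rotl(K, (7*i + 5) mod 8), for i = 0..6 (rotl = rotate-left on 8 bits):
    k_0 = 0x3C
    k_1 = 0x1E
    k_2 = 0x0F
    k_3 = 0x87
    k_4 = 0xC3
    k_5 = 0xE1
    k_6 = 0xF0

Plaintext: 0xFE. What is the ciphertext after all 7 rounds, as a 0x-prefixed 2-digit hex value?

0xBD

s_0 = plaintext = 0xFE
s_1 = Round(s_0, k_0) = 0x4D
s_2 = Round(s_1, k_1) = 0x62
s_3 = Round(s_2, k_2) = 0x5A
s_4 = Round(s_3, k_3) = 0x04
s_5 = Round(s_4, k_4) = 0x2A
s_6 = Round(s_5, k_5) = 0x63
s_7 = Round(s_6, k_6) = 0xBD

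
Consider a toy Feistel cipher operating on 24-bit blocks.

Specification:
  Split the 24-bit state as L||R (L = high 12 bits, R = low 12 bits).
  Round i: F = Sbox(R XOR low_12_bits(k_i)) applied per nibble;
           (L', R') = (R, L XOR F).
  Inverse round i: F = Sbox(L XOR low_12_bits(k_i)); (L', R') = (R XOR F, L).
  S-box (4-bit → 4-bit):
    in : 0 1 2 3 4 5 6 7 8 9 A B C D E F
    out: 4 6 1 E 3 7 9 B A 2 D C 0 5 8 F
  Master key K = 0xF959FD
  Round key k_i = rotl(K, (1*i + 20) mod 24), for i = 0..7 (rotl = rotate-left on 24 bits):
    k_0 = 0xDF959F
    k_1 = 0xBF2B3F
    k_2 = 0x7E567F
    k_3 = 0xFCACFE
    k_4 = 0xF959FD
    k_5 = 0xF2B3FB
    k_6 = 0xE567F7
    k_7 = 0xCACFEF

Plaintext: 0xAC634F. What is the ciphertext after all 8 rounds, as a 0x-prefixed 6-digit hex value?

0x22D886

s_0 = plaintext = 0xAC634F
s_1 = Round(s_0, k_0) = 0x34F392
s_2 = Round(s_1, k_1) = 0x39299A
s_3 = Round(s_2, k_2) = 0x99AC15
s_4 = Round(s_3, k_3) = 0xC15D16
s_5 = Round(s_4, k_4) = 0xD16F99
s_6 = Round(s_5, k_5) = 0xF99D87
s_7 = Round(s_6, k_6) = 0xD8722D
s_8 = Round(s_7, k_7) = 0x22D886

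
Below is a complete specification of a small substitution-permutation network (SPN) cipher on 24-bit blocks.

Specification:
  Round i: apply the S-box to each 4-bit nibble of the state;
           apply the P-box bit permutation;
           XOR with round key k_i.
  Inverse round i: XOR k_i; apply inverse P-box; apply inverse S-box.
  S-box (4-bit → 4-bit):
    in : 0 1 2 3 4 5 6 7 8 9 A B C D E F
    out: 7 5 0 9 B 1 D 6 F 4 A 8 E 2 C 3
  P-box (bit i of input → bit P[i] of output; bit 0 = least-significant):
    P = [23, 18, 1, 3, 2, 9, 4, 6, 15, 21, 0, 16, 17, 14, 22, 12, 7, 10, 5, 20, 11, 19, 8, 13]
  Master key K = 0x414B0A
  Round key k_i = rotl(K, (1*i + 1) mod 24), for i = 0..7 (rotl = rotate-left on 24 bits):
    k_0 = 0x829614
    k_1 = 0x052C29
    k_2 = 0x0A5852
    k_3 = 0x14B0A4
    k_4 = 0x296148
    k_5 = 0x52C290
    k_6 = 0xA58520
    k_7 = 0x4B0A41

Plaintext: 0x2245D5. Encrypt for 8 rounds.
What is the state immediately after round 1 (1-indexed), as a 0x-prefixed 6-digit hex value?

s_0 = plaintext = 0x2245D5
s_1 = Round(s_0, k_0) = 0x004414
s_2 = Round(s_1, k_1) = 0xAAF195
s_3 = Round(s_2, k_2) = 0x90BC43
s_4 = Round(s_3, k_3) = 0xB5A749
s_5 = Round(s_4, k_4) = 0x09138F
s_6 = Round(s_5, k_5) = 0x9D49E4
s_7 = Round(s_6, k_6) = 0x23D079
s_8 = Round(s_7, k_7) = 0x7BC8D2

0x004414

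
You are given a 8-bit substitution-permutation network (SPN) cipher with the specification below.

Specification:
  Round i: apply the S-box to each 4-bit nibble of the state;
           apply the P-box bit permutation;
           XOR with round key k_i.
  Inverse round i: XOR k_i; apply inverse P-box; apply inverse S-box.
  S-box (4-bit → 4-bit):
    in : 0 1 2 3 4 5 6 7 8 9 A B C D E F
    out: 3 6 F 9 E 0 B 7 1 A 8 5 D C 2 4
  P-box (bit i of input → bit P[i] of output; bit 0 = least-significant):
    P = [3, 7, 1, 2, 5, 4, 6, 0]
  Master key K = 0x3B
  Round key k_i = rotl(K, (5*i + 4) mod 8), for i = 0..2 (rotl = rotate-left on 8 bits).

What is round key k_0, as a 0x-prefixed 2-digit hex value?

K = 0x3B
k_0 = rotl(K, (5*0+4) mod 8) = rotl(K, 4) = 0xB3

0xB3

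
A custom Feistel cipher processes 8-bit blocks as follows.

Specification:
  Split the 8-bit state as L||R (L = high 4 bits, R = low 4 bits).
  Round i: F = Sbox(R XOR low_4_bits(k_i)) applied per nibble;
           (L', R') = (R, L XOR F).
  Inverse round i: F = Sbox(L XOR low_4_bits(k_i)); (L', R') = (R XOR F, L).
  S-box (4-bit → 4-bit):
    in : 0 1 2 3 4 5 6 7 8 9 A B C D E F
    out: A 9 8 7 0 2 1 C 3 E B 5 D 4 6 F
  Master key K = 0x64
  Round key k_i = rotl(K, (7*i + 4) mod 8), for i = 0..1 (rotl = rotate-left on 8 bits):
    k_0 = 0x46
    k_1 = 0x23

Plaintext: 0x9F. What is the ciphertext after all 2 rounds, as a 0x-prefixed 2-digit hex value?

0x7F

s_0 = plaintext = 0x9F
s_1 = Round(s_0, k_0) = 0xF7
s_2 = Round(s_1, k_1) = 0x7F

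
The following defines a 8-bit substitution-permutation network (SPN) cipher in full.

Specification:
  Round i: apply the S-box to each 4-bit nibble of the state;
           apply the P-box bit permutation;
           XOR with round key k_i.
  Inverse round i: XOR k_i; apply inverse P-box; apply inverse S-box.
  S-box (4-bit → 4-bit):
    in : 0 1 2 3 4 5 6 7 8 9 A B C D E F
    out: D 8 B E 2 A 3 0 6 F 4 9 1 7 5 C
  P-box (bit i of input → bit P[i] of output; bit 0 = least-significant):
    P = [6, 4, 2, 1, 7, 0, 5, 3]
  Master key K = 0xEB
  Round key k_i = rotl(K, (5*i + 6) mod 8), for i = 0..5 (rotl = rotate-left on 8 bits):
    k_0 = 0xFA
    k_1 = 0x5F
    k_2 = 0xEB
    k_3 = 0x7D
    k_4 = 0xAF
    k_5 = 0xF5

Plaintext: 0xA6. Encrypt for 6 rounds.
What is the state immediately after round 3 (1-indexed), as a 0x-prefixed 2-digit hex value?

s_0 = plaintext = 0xA6
s_1 = Round(s_0, k_0) = 0x8A
s_2 = Round(s_1, k_1) = 0x7A
s_3 = Round(s_2, k_2) = 0xEF
s_4 = Round(s_3, k_3) = 0xDB
s_5 = Round(s_4, k_4) = 0x4C
s_6 = Round(s_5, k_5) = 0xB4

0xEF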